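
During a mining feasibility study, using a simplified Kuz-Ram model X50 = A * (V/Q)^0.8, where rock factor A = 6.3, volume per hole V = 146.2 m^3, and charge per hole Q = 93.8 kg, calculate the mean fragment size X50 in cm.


Compute V/Q:
V/Q = 146.2 / 93.8 = 1.558635394
Raise to the power 0.8:
(V/Q)^0.8 = 1.558635394^0.8 = 1.426249901
Multiply by A:
X50 = 6.3 * 1.426249901
= 8.9854 cm

8.9854 cm


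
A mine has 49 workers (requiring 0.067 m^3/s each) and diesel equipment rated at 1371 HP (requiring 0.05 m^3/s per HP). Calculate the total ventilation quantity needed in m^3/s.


Airflow for workers:
Q_people = 49 * 0.067 = 3.283 m^3/s
Airflow for diesel equipment:
Q_diesel = 1371 * 0.05 = 68.55 m^3/s
Total ventilation:
Q_total = 3.283 + 68.55
= 71.833 m^3/s

71.833 m^3/s


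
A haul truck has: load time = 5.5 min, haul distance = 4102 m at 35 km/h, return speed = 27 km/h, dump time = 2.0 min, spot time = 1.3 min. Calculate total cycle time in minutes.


Convert haul speed to m/min: 35 * 1000/60 = 583.3333333 m/min
Haul time = 4102 / 583.3333333 = 7.032 min
Convert return speed to m/min: 27 * 1000/60 = 450 m/min
Return time = 4102 / 450 = 9.115555556 min
Total cycle time:
= 5.5 + 7.032 + 2.0 + 9.115555556 + 1.3
= 24.9476 min

24.9476 min


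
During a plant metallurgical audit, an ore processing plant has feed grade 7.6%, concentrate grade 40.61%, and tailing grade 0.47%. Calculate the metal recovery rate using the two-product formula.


94.9143%

Using the two-product formula:
R = 100 * c * (f - t) / (f * (c - t))
Numerator = 100 * 40.61 * (7.6 - 0.47)
= 100 * 40.61 * 7.13
= 28954.93
Denominator = 7.6 * (40.61 - 0.47)
= 7.6 * 40.14
= 305.064
R = 28954.93 / 305.064
= 94.9143%


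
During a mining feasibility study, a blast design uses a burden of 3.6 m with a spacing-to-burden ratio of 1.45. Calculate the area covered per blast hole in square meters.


First, find the spacing:
Spacing = burden * ratio = 3.6 * 1.45
= 5.22 m
Then, calculate the area:
Area = burden * spacing = 3.6 * 5.22
= 18.792 m^2

18.792 m^2


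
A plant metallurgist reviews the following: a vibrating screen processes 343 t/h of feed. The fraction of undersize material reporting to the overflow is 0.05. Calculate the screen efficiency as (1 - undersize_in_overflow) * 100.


95.0%

Screen efficiency = (1 - fraction of undersize in overflow) * 100
= (1 - 0.05) * 100
= 0.95 * 100
= 95.0%


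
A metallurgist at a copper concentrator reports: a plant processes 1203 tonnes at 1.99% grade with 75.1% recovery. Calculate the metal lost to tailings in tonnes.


5.961 tonnes

Total metal in feed:
= 1203 * 1.99 / 100 = 23.9397 tonnes
Metal recovered:
= 23.9397 * 75.1 / 100 = 17.9787147 tonnes
Metal lost to tailings:
= 23.9397 - 17.9787147
= 5.961 tonnes


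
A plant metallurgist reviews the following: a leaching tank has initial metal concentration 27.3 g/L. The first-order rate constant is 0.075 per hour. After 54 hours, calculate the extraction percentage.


98.2578%

Compute the exponent:
-k * t = -0.075 * 54 = -4.05
Remaining concentration:
C = 27.3 * exp(-4.05)
= 27.3 * 0.01742237464
= 0.4756308277 g/L
Extracted = 27.3 - 0.4756308277 = 26.82436917 g/L
Extraction % = 26.82436917 / 27.3 * 100
= 98.2578%


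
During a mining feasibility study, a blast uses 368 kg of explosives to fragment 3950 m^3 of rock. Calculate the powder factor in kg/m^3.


Powder factor = explosive mass / rock volume
= 368 / 3950
= 0.0932 kg/m^3

0.0932 kg/m^3


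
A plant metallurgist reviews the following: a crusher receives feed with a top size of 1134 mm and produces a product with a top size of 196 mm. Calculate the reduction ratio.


5.7857

Reduction ratio = feed size / product size
= 1134 / 196
= 5.7857


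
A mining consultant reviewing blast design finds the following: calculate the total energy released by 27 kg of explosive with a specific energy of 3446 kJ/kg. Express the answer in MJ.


Energy = mass * specific_energy / 1000
= 27 * 3446 / 1000
= 93042 / 1000
= 93.042 MJ

93.042 MJ


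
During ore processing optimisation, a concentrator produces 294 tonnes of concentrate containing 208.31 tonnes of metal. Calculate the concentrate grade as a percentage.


Grade = (metal in concentrate / concentrate mass) * 100
= (208.31 / 294) * 100
= 0.708537415 * 100
= 70.8537%

70.8537%


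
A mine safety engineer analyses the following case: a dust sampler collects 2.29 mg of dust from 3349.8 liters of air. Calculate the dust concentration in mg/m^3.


Convert liters to m^3: 1 m^3 = 1000 L
Concentration = mass / volume * 1000
= 2.29 / 3349.8 * 1000
= 0.0006836229029 * 1000
= 0.6836 mg/m^3

0.6836 mg/m^3


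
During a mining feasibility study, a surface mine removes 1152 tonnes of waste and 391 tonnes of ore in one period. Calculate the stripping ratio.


2.9463

Stripping ratio = waste tonnage / ore tonnage
= 1152 / 391
= 2.9463


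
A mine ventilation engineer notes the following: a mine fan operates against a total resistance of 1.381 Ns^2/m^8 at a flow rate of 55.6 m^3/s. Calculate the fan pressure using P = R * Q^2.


Compute Q^2:
Q^2 = 55.6^2 = 3091.36
Compute pressure:
P = R * Q^2 = 1.381 * 3091.36
= 4269.1682 Pa

4269.1682 Pa


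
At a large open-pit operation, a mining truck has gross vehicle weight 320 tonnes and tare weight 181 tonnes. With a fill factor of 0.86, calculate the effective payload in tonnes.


Maximum payload = gross - tare
= 320 - 181 = 139 tonnes
Effective payload = max payload * fill factor
= 139 * 0.86
= 119.54 tonnes

119.54 tonnes


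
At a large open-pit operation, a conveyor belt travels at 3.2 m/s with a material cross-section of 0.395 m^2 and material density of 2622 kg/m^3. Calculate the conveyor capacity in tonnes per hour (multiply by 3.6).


11931.1488 t/h

Volumetric flow = speed * area
= 3.2 * 0.395 = 1.264 m^3/s
Mass flow = volumetric * density
= 1.264 * 2622 = 3314.208 kg/s
Convert to t/h: multiply by 3.6
Capacity = 3314.208 * 3.6
= 11931.1488 t/h


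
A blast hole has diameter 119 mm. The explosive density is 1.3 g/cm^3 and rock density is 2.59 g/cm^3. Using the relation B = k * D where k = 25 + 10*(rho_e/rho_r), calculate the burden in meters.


3.5723 m

First, compute k:
rho_e / rho_r = 1.3 / 2.59 = 0.5019305019
k = 25 + 10 * 0.5019305019 = 30.01930502
Then, compute burden:
B = k * D / 1000 = 30.01930502 * 119 / 1000
= 3572.297297 / 1000
= 3.5723 m


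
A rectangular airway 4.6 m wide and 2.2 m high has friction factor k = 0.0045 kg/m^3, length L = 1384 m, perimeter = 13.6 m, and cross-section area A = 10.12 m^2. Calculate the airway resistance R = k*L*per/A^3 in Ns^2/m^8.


Compute the numerator:
k * L * per = 0.0045 * 1384 * 13.6
= 84.7008
Compute the denominator:
A^3 = 10.12^3 = 1036.433728
Resistance:
R = 84.7008 / 1036.433728
= 0.0817 Ns^2/m^8

0.0817 Ns^2/m^8


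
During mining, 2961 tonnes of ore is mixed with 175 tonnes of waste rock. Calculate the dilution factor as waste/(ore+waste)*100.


5.5804%

Total material = ore + waste
= 2961 + 175 = 3136 tonnes
Dilution = waste / total * 100
= 175 / 3136 * 100
= 0.05580357143 * 100
= 5.5804%


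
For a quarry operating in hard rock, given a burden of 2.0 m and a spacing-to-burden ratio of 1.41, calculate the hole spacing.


Spacing = burden * ratio
= 2.0 * 1.41
= 2.82 m

2.82 m


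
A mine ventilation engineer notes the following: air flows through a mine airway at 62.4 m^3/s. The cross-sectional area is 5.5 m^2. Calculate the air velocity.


Velocity = flow rate / cross-sectional area
= 62.4 / 5.5
= 11.3455 m/s

11.3455 m/s


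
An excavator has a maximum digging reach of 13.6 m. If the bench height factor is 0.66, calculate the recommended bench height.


8.976 m

Bench height = reach * factor
= 13.6 * 0.66
= 8.976 m


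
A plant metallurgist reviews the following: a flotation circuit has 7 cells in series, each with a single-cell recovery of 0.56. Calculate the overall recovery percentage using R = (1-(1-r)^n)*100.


Complement of single-cell recovery:
1 - r = 1 - 0.56 = 0.44
Raise to power n:
(1 - r)^7 = 0.44^7 = 0.003192778097
Overall recovery:
R = (1 - 0.003192778097) * 100
= 99.6807%

99.6807%


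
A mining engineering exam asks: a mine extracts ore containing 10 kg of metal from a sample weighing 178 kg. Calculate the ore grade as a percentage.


5.618%

Ore grade = (metal mass / ore mass) * 100
= (10 / 178) * 100
= 0.05617977528 * 100
= 5.618%


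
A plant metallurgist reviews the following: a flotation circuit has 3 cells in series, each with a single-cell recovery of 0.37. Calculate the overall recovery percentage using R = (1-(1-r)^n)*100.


74.9953%

Complement of single-cell recovery:
1 - r = 1 - 0.37 = 0.63
Raise to power n:
(1 - r)^3 = 0.63^3 = 0.250047
Overall recovery:
R = (1 - 0.250047) * 100
= 74.9953%


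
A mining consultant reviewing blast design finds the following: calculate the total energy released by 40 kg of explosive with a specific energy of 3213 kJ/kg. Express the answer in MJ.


Energy = mass * specific_energy / 1000
= 40 * 3213 / 1000
= 128520 / 1000
= 128.52 MJ

128.52 MJ


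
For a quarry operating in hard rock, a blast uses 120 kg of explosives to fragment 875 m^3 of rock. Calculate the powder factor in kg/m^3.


0.1371 kg/m^3

Powder factor = explosive mass / rock volume
= 120 / 875
= 0.1371 kg/m^3


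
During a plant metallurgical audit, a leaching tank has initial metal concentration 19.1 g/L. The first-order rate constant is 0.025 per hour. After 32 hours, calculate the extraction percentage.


55.0671%

Compute the exponent:
-k * t = -0.025 * 32 = -0.8
Remaining concentration:
C = 19.1 * exp(-0.8)
= 19.1 * 0.4493289641
= 8.582183215 g/L
Extracted = 19.1 - 8.582183215 = 10.51781679 g/L
Extraction % = 10.51781679 / 19.1 * 100
= 55.0671%


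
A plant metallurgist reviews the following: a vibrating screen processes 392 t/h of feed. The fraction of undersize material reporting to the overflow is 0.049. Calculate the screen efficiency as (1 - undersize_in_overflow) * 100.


95.1%

Screen efficiency = (1 - fraction of undersize in overflow) * 100
= (1 - 0.049) * 100
= 0.951 * 100
= 95.1%


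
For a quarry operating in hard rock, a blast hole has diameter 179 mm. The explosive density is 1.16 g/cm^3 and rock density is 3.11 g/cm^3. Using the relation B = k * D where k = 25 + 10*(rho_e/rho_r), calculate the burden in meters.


First, compute k:
rho_e / rho_r = 1.16 / 3.11 = 0.3729903537
k = 25 + 10 * 0.3729903537 = 28.72990354
Then, compute burden:
B = k * D / 1000 = 28.72990354 * 179 / 1000
= 5142.652733 / 1000
= 5.1427 m

5.1427 m


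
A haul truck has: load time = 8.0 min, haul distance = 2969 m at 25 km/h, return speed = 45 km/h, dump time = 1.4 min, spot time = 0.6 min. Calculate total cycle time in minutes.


21.0843 min

Convert haul speed to m/min: 25 * 1000/60 = 416.6666667 m/min
Haul time = 2969 / 416.6666667 = 7.1256 min
Convert return speed to m/min: 45 * 1000/60 = 750 m/min
Return time = 2969 / 750 = 3.958666667 min
Total cycle time:
= 8.0 + 7.1256 + 1.4 + 3.958666667 + 0.6
= 21.0843 min


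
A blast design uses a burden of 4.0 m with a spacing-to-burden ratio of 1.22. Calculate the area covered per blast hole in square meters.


First, find the spacing:
Spacing = burden * ratio = 4.0 * 1.22
= 4.88 m
Then, calculate the area:
Area = burden * spacing = 4.0 * 4.88
= 19.52 m^2

19.52 m^2


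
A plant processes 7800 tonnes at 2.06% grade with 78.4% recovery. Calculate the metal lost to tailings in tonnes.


34.7069 tonnes

Total metal in feed:
= 7800 * 2.06 / 100 = 160.68 tonnes
Metal recovered:
= 160.68 * 78.4 / 100 = 125.97312 tonnes
Metal lost to tailings:
= 160.68 - 125.97312
= 34.7069 tonnes


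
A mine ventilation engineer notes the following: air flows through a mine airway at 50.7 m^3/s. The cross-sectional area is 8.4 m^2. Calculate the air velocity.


Velocity = flow rate / cross-sectional area
= 50.7 / 8.4
= 6.0357 m/s

6.0357 m/s


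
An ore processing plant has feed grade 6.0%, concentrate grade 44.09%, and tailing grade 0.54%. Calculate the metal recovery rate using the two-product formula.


92.1284%

Using the two-product formula:
R = 100 * c * (f - t) / (f * (c - t))
Numerator = 100 * 44.09 * (6.0 - 0.54)
= 100 * 44.09 * 5.46
= 24073.14
Denominator = 6.0 * (44.09 - 0.54)
= 6.0 * 43.55
= 261.3
R = 24073.14 / 261.3
= 92.1284%


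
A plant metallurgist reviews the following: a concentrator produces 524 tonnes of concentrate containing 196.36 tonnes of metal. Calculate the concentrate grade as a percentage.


Grade = (metal in concentrate / concentrate mass) * 100
= (196.36 / 524) * 100
= 0.3747328244 * 100
= 37.4733%

37.4733%


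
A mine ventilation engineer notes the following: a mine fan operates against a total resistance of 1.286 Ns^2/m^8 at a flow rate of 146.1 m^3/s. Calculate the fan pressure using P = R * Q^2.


27449.9401 Pa

Compute Q^2:
Q^2 = 146.1^2 = 21345.21
Compute pressure:
P = R * Q^2 = 1.286 * 21345.21
= 27449.9401 Pa


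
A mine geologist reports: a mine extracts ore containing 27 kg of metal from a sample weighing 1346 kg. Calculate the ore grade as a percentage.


Ore grade = (metal mass / ore mass) * 100
= (27 / 1346) * 100
= 0.02005943536 * 100
= 2.0059%

2.0059%


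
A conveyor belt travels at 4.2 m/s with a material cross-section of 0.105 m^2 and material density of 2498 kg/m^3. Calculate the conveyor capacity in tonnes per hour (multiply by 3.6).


3965.8248 t/h

Volumetric flow = speed * area
= 4.2 * 0.105 = 0.441 m^3/s
Mass flow = volumetric * density
= 0.441 * 2498 = 1101.618 kg/s
Convert to t/h: multiply by 3.6
Capacity = 1101.618 * 3.6
= 3965.8248 t/h


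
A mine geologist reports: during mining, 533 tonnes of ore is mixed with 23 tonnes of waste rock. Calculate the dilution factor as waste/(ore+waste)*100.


4.1367%

Total material = ore + waste
= 533 + 23 = 556 tonnes
Dilution = waste / total * 100
= 23 / 556 * 100
= 0.04136690647 * 100
= 4.1367%


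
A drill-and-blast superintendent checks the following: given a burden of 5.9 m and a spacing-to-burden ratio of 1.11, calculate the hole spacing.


Spacing = burden * ratio
= 5.9 * 1.11
= 6.549 m

6.549 m


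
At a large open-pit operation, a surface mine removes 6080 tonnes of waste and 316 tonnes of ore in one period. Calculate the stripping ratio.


Stripping ratio = waste tonnage / ore tonnage
= 6080 / 316
= 19.2405

19.2405


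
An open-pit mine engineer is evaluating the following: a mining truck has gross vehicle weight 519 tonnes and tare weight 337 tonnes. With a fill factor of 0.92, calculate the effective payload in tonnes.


Maximum payload = gross - tare
= 519 - 337 = 182 tonnes
Effective payload = max payload * fill factor
= 182 * 0.92
= 167.44 tonnes

167.44 tonnes


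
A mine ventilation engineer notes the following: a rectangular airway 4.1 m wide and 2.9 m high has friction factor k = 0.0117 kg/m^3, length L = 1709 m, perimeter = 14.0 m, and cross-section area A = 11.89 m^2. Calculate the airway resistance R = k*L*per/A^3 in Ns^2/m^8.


0.1665 Ns^2/m^8

Compute the numerator:
k * L * per = 0.0117 * 1709 * 14.0
= 279.9342
Compute the denominator:
A^3 = 11.89^3 = 1680.914269
Resistance:
R = 279.9342 / 1680.914269
= 0.1665 Ns^2/m^8


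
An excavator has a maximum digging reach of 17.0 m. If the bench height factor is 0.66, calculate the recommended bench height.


11.22 m

Bench height = reach * factor
= 17.0 * 0.66
= 11.22 m


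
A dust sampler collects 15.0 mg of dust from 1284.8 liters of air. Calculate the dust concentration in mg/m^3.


Convert liters to m^3: 1 m^3 = 1000 L
Concentration = mass / volume * 1000
= 15.0 / 1284.8 * 1000
= 0.01167496887 * 1000
= 11.675 mg/m^3

11.675 mg/m^3


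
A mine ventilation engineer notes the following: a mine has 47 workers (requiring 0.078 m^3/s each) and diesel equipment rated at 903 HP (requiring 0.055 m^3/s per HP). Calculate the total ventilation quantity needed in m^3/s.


53.331 m^3/s

Airflow for workers:
Q_people = 47 * 0.078 = 3.666 m^3/s
Airflow for diesel equipment:
Q_diesel = 903 * 0.055 = 49.665 m^3/s
Total ventilation:
Q_total = 3.666 + 49.665
= 53.331 m^3/s


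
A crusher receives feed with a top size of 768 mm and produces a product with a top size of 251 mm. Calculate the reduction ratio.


3.0598

Reduction ratio = feed size / product size
= 768 / 251
= 3.0598


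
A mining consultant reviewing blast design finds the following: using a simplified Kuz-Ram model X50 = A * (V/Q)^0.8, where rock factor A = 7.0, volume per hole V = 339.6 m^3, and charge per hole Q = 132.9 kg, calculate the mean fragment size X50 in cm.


14.827 cm

Compute V/Q:
V/Q = 339.6 / 132.9 = 2.55530474
Raise to the power 0.8:
(V/Q)^0.8 = 2.55530474^0.8 = 2.118137555
Multiply by A:
X50 = 7.0 * 2.118137555
= 14.827 cm


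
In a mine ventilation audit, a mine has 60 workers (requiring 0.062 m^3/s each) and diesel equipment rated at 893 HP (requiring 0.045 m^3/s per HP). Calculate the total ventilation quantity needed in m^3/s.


43.905 m^3/s

Airflow for workers:
Q_people = 60 * 0.062 = 3.72 m^3/s
Airflow for diesel equipment:
Q_diesel = 893 * 0.045 = 40.185 m^3/s
Total ventilation:
Q_total = 3.72 + 40.185
= 43.905 m^3/s


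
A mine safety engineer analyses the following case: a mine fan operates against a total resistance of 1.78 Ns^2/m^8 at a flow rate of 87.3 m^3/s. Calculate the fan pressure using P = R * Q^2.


13565.8962 Pa

Compute Q^2:
Q^2 = 87.3^2 = 7621.29
Compute pressure:
P = R * Q^2 = 1.78 * 7621.29
= 13565.8962 Pa


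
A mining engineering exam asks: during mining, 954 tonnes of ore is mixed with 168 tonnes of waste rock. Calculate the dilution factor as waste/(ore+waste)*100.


Total material = ore + waste
= 954 + 168 = 1122 tonnes
Dilution = waste / total * 100
= 168 / 1122 * 100
= 0.1497326203 * 100
= 14.9733%

14.9733%


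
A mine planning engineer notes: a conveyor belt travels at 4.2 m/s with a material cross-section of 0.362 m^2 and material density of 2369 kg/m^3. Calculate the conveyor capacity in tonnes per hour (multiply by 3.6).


12966.5794 t/h

Volumetric flow = speed * area
= 4.2 * 0.362 = 1.5204 m^3/s
Mass flow = volumetric * density
= 1.5204 * 2369 = 3601.8276 kg/s
Convert to t/h: multiply by 3.6
Capacity = 3601.8276 * 3.6
= 12966.5794 t/h


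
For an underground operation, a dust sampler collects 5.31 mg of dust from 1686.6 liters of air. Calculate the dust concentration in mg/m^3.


3.1483 mg/m^3

Convert liters to m^3: 1 m^3 = 1000 L
Concentration = mass / volume * 1000
= 5.31 / 1686.6 * 1000
= 0.003148345784 * 1000
= 3.1483 mg/m^3


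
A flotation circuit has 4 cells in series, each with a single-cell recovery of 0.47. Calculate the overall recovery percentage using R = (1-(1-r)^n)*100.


92.1095%

Complement of single-cell recovery:
1 - r = 1 - 0.47 = 0.53
Raise to power n:
(1 - r)^4 = 0.53^4 = 0.07890481
Overall recovery:
R = (1 - 0.07890481) * 100
= 92.1095%


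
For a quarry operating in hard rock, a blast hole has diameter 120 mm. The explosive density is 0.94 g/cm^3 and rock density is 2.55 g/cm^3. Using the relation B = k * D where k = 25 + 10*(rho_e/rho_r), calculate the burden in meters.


First, compute k:
rho_e / rho_r = 0.94 / 2.55 = 0.368627451
k = 25 + 10 * 0.368627451 = 28.68627451
Then, compute burden:
B = k * D / 1000 = 28.68627451 * 120 / 1000
= 3442.352941 / 1000
= 3.4424 m

3.4424 m


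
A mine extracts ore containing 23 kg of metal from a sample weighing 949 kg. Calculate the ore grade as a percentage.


2.4236%

Ore grade = (metal mass / ore mass) * 100
= (23 / 949) * 100
= 0.02423603793 * 100
= 2.4236%


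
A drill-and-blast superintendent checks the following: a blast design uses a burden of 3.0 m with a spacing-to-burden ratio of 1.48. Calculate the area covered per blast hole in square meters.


13.32 m^2

First, find the spacing:
Spacing = burden * ratio = 3.0 * 1.48
= 4.44 m
Then, calculate the area:
Area = burden * spacing = 3.0 * 4.44
= 13.32 m^2


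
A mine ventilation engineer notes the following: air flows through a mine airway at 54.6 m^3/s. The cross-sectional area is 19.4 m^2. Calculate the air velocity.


Velocity = flow rate / cross-sectional area
= 54.6 / 19.4
= 2.8144 m/s

2.8144 m/s


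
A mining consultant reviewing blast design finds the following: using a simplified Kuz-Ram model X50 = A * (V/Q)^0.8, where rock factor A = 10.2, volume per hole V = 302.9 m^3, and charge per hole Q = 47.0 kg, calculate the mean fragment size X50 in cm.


Compute V/Q:
V/Q = 302.9 / 47.0 = 6.444680851
Raise to the power 0.8:
(V/Q)^0.8 = 6.444680851^0.8 = 4.439776747
Multiply by A:
X50 = 10.2 * 4.439776747
= 45.2857 cm

45.2857 cm


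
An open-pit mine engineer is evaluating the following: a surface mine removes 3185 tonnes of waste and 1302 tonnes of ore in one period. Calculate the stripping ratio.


Stripping ratio = waste tonnage / ore tonnage
= 3185 / 1302
= 2.4462

2.4462


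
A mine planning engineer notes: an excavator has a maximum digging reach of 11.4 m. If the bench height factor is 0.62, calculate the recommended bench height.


7.068 m

Bench height = reach * factor
= 11.4 * 0.62
= 7.068 m


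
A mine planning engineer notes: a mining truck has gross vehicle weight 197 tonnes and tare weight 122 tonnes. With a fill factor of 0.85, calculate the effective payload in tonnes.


Maximum payload = gross - tare
= 197 - 122 = 75 tonnes
Effective payload = max payload * fill factor
= 75 * 0.85
= 63.75 tonnes

63.75 tonnes


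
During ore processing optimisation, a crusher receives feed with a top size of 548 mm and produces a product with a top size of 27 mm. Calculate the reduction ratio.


Reduction ratio = feed size / product size
= 548 / 27
= 20.2963

20.2963


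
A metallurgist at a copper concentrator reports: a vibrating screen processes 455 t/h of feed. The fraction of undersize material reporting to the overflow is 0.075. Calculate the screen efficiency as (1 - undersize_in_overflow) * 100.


Screen efficiency = (1 - fraction of undersize in overflow) * 100
= (1 - 0.075) * 100
= 0.925 * 100
= 92.5%

92.5%


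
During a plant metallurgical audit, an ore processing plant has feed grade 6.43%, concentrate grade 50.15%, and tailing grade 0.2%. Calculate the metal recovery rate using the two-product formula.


97.2775%

Using the two-product formula:
R = 100 * c * (f - t) / (f * (c - t))
Numerator = 100 * 50.15 * (6.43 - 0.2)
= 100 * 50.15 * 6.23
= 31243.45
Denominator = 6.43 * (50.15 - 0.2)
= 6.43 * 49.95
= 321.1785
R = 31243.45 / 321.1785
= 97.2775%


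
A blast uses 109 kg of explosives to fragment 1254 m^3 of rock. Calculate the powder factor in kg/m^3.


Powder factor = explosive mass / rock volume
= 109 / 1254
= 0.0869 kg/m^3

0.0869 kg/m^3


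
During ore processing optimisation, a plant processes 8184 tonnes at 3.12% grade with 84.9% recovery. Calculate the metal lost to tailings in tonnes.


Total metal in feed:
= 8184 * 3.12 / 100 = 255.3408 tonnes
Metal recovered:
= 255.3408 * 84.9 / 100 = 216.7843392 tonnes
Metal lost to tailings:
= 255.3408 - 216.7843392
= 38.5565 tonnes

38.5565 tonnes


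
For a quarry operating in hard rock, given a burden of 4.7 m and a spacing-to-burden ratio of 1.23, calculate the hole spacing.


5.781 m

Spacing = burden * ratio
= 4.7 * 1.23
= 5.781 m


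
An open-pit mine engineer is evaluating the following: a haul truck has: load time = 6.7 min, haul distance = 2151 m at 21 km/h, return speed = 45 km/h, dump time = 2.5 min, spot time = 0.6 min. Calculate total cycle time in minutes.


18.8137 min

Convert haul speed to m/min: 21 * 1000/60 = 350 m/min
Haul time = 2151 / 350 = 6.145714286 min
Convert return speed to m/min: 45 * 1000/60 = 750 m/min
Return time = 2151 / 750 = 2.868 min
Total cycle time:
= 6.7 + 6.145714286 + 2.5 + 2.868 + 0.6
= 18.8137 min


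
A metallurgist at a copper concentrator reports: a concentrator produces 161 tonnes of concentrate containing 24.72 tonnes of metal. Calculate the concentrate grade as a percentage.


15.354%

Grade = (metal in concentrate / concentrate mass) * 100
= (24.72 / 161) * 100
= 0.1535403727 * 100
= 15.354%


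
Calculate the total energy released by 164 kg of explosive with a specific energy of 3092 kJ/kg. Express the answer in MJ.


Energy = mass * specific_energy / 1000
= 164 * 3092 / 1000
= 507088 / 1000
= 507.088 MJ

507.088 MJ


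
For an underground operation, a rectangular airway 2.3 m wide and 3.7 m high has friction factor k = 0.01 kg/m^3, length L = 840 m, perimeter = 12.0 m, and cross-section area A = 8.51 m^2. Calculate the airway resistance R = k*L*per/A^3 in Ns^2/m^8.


Compute the numerator:
k * L * per = 0.01 * 840 * 12.0
= 100.8
Compute the denominator:
A^3 = 8.51^3 = 616.295051
Resistance:
R = 100.8 / 616.295051
= 0.1636 Ns^2/m^8

0.1636 Ns^2/m^8


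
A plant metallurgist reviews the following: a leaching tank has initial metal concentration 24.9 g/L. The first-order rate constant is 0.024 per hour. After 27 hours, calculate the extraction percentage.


Compute the exponent:
-k * t = -0.024 * 27 = -0.648
Remaining concentration:
C = 24.9 * exp(-0.648)
= 24.9 * 0.5230909131
= 13.02496374 g/L
Extracted = 24.9 - 13.02496374 = 11.87503626 g/L
Extraction % = 11.87503626 / 24.9 * 100
= 47.6909%

47.6909%


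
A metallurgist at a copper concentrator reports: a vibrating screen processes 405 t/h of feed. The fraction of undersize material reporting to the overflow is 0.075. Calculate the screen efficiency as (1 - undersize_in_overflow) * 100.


Screen efficiency = (1 - fraction of undersize in overflow) * 100
= (1 - 0.075) * 100
= 0.925 * 100
= 92.5%

92.5%


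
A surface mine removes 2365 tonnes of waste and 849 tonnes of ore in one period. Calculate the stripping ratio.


2.7856

Stripping ratio = waste tonnage / ore tonnage
= 2365 / 849
= 2.7856


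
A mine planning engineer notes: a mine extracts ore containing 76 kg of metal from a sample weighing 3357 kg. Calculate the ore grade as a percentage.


2.2639%

Ore grade = (metal mass / ore mass) * 100
= (76 / 3357) * 100
= 0.02263926125 * 100
= 2.2639%


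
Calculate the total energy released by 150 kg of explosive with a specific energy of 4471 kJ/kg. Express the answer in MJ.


Energy = mass * specific_energy / 1000
= 150 * 4471 / 1000
= 670650 / 1000
= 670.65 MJ

670.65 MJ


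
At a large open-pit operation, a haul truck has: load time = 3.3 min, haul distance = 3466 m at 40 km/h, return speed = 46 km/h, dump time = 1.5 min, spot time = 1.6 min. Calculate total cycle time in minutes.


16.1199 min

Convert haul speed to m/min: 40 * 1000/60 = 666.6666667 m/min
Haul time = 3466 / 666.6666667 = 5.199 min
Convert return speed to m/min: 46 * 1000/60 = 766.6666667 m/min
Return time = 3466 / 766.6666667 = 4.520869565 min
Total cycle time:
= 3.3 + 5.199 + 1.5 + 4.520869565 + 1.6
= 16.1199 min


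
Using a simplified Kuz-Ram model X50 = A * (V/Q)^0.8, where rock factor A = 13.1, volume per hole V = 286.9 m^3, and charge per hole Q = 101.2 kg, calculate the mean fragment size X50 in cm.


Compute V/Q:
V/Q = 286.9 / 101.2 = 2.834980237
Raise to the power 0.8:
(V/Q)^0.8 = 2.834980237^0.8 = 2.301653949
Multiply by A:
X50 = 13.1 * 2.301653949
= 30.1517 cm

30.1517 cm


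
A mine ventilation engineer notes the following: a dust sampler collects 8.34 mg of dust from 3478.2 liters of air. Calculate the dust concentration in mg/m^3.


2.3978 mg/m^3

Convert liters to m^3: 1 m^3 = 1000 L
Concentration = mass / volume * 1000
= 8.34 / 3478.2 * 1000
= 0.002397791961 * 1000
= 2.3978 mg/m^3


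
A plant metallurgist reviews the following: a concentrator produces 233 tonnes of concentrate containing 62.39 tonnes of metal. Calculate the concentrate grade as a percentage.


26.7768%

Grade = (metal in concentrate / concentrate mass) * 100
= (62.39 / 233) * 100
= 0.2677682403 * 100
= 26.7768%


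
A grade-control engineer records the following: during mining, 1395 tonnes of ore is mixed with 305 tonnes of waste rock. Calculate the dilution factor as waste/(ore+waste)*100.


Total material = ore + waste
= 1395 + 305 = 1700 tonnes
Dilution = waste / total * 100
= 305 / 1700 * 100
= 0.1794117647 * 100
= 17.9412%

17.9412%


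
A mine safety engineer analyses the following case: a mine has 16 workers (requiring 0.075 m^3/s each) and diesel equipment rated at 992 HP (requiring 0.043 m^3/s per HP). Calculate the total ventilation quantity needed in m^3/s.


Airflow for workers:
Q_people = 16 * 0.075 = 1.2 m^3/s
Airflow for diesel equipment:
Q_diesel = 992 * 0.043 = 42.656 m^3/s
Total ventilation:
Q_total = 1.2 + 42.656
= 43.856 m^3/s

43.856 m^3/s


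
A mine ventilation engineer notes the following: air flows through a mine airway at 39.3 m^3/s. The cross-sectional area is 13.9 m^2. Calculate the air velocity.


Velocity = flow rate / cross-sectional area
= 39.3 / 13.9
= 2.8273 m/s

2.8273 m/s


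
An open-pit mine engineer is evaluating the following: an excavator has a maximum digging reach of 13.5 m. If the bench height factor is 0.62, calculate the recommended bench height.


8.37 m

Bench height = reach * factor
= 13.5 * 0.62
= 8.37 m


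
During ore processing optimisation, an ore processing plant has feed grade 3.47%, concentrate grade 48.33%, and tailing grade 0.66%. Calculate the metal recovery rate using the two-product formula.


Using the two-product formula:
R = 100 * c * (f - t) / (f * (c - t))
Numerator = 100 * 48.33 * (3.47 - 0.66)
= 100 * 48.33 * 2.81
= 13580.73
Denominator = 3.47 * (48.33 - 0.66)
= 3.47 * 47.67
= 165.4149
R = 13580.73 / 165.4149
= 82.101%

82.101%


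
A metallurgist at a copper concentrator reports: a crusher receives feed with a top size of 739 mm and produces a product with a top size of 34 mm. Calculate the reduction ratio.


Reduction ratio = feed size / product size
= 739 / 34
= 21.7353

21.7353


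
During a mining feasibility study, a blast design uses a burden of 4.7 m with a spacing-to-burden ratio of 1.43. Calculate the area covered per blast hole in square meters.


31.5887 m^2

First, find the spacing:
Spacing = burden * ratio = 4.7 * 1.43
= 6.721 m
Then, calculate the area:
Area = burden * spacing = 4.7 * 6.721
= 31.5887 m^2


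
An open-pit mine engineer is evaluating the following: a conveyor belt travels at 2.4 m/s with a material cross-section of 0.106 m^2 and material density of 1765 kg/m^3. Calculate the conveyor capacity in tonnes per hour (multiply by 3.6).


Volumetric flow = speed * area
= 2.4 * 0.106 = 0.2544 m^3/s
Mass flow = volumetric * density
= 0.2544 * 1765 = 449.016 kg/s
Convert to t/h: multiply by 3.6
Capacity = 449.016 * 3.6
= 1616.4576 t/h

1616.4576 t/h


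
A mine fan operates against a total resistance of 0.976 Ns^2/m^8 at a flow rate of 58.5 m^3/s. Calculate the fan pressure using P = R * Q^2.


Compute Q^2:
Q^2 = 58.5^2 = 3422.25
Compute pressure:
P = R * Q^2 = 0.976 * 3422.25
= 3340.116 Pa

3340.116 Pa


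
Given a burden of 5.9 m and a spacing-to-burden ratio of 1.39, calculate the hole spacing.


Spacing = burden * ratio
= 5.9 * 1.39
= 8.201 m

8.201 m


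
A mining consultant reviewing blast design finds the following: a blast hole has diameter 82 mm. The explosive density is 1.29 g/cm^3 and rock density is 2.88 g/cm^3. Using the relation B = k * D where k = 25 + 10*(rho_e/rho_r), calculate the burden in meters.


First, compute k:
rho_e / rho_r = 1.29 / 2.88 = 0.4479166667
k = 25 + 10 * 0.4479166667 = 29.47916667
Then, compute burden:
B = k * D / 1000 = 29.47916667 * 82 / 1000
= 2417.291667 / 1000
= 2.4173 m

2.4173 m


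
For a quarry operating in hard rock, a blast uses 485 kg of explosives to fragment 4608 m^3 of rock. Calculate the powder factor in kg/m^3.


Powder factor = explosive mass / rock volume
= 485 / 4608
= 0.1053 kg/m^3

0.1053 kg/m^3


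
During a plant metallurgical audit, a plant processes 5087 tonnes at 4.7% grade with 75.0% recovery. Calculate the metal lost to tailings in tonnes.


Total metal in feed:
= 5087 * 4.7 / 100 = 239.089 tonnes
Metal recovered:
= 239.089 * 75.0 / 100 = 179.31675 tonnes
Metal lost to tailings:
= 239.089 - 179.31675
= 59.7723 tonnes

59.7723 tonnes


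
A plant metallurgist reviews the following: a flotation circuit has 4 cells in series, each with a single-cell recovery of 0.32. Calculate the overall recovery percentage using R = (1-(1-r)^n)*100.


Complement of single-cell recovery:
1 - r = 1 - 0.32 = 0.68
Raise to power n:
(1 - r)^4 = 0.68^4 = 0.21381376
Overall recovery:
R = (1 - 0.21381376) * 100
= 78.6186%

78.6186%


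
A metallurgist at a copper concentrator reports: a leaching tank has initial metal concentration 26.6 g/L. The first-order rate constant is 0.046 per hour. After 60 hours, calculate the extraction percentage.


93.6708%

Compute the exponent:
-k * t = -0.046 * 60 = -2.76
Remaining concentration:
C = 26.6 * exp(-2.76)
= 26.6 * 0.06329176836
= 1.683561038 g/L
Extracted = 26.6 - 1.683561038 = 24.91643896 g/L
Extraction % = 24.91643896 / 26.6 * 100
= 93.6708%


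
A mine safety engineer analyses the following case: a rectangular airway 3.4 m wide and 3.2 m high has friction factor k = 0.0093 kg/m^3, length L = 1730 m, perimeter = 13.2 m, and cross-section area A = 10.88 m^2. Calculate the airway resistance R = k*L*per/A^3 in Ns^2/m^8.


Compute the numerator:
k * L * per = 0.0093 * 1730 * 13.2
= 212.3748
Compute the denominator:
A^3 = 10.88^3 = 1287.913472
Resistance:
R = 212.3748 / 1287.913472
= 0.1649 Ns^2/m^8

0.1649 Ns^2/m^8


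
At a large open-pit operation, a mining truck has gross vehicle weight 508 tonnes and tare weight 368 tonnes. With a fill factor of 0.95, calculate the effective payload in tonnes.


133.0 tonnes

Maximum payload = gross - tare
= 508 - 368 = 140 tonnes
Effective payload = max payload * fill factor
= 140 * 0.95
= 133.0 tonnes


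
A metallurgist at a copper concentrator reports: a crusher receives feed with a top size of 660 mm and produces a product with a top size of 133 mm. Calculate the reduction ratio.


4.9624

Reduction ratio = feed size / product size
= 660 / 133
= 4.9624


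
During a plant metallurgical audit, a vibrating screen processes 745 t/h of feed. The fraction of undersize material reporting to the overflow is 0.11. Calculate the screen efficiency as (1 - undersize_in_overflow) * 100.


89.0%

Screen efficiency = (1 - fraction of undersize in overflow) * 100
= (1 - 0.11) * 100
= 0.89 * 100
= 89.0%


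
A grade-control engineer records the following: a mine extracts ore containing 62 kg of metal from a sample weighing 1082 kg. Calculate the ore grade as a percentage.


Ore grade = (metal mass / ore mass) * 100
= (62 / 1082) * 100
= 0.0573012939 * 100
= 5.7301%

5.7301%


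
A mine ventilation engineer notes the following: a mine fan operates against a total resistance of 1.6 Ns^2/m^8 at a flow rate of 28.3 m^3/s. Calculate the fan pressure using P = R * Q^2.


1281.424 Pa

Compute Q^2:
Q^2 = 28.3^2 = 800.89
Compute pressure:
P = R * Q^2 = 1.6 * 800.89
= 1281.424 Pa


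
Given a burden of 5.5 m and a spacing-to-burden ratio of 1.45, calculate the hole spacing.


7.975 m

Spacing = burden * ratio
= 5.5 * 1.45
= 7.975 m


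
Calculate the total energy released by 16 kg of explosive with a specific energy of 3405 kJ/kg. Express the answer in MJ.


54.48 MJ

Energy = mass * specific_energy / 1000
= 16 * 3405 / 1000
= 54480 / 1000
= 54.48 MJ


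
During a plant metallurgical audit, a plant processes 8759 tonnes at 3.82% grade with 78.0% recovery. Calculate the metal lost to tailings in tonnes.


73.6106 tonnes

Total metal in feed:
= 8759 * 3.82 / 100 = 334.5938 tonnes
Metal recovered:
= 334.5938 * 78.0 / 100 = 260.983164 tonnes
Metal lost to tailings:
= 334.5938 - 260.983164
= 73.6106 tonnes


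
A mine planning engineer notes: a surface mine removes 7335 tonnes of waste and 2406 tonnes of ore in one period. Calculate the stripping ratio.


3.0486

Stripping ratio = waste tonnage / ore tonnage
= 7335 / 2406
= 3.0486


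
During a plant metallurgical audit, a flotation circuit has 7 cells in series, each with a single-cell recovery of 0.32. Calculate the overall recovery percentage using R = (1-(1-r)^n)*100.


93.277%

Complement of single-cell recovery:
1 - r = 1 - 0.32 = 0.68
Raise to power n:
(1 - r)^7 = 0.68^7 = 0.06722988818
Overall recovery:
R = (1 - 0.06722988818) * 100
= 93.277%


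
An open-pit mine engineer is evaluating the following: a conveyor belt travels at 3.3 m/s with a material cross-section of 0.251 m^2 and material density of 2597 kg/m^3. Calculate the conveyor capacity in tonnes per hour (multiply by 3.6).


7743.9424 t/h

Volumetric flow = speed * area
= 3.3 * 0.251 = 0.8283 m^3/s
Mass flow = volumetric * density
= 0.8283 * 2597 = 2151.0951 kg/s
Convert to t/h: multiply by 3.6
Capacity = 2151.0951 * 3.6
= 7743.9424 t/h


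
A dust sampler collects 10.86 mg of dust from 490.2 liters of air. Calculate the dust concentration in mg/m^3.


22.1542 mg/m^3

Convert liters to m^3: 1 m^3 = 1000 L
Concentration = mass / volume * 1000
= 10.86 / 490.2 * 1000
= 0.02215422277 * 1000
= 22.1542 mg/m^3


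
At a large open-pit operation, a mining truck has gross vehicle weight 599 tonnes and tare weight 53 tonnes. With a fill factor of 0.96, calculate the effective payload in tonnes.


Maximum payload = gross - tare
= 599 - 53 = 546 tonnes
Effective payload = max payload * fill factor
= 546 * 0.96
= 524.16 tonnes

524.16 tonnes


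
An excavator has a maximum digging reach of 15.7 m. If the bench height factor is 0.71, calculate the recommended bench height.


11.147 m

Bench height = reach * factor
= 15.7 * 0.71
= 11.147 m


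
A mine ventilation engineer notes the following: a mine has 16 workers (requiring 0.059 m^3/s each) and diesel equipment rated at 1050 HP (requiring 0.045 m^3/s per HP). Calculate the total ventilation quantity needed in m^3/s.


48.194 m^3/s

Airflow for workers:
Q_people = 16 * 0.059 = 0.944 m^3/s
Airflow for diesel equipment:
Q_diesel = 1050 * 0.045 = 47.25 m^3/s
Total ventilation:
Q_total = 0.944 + 47.25
= 48.194 m^3/s


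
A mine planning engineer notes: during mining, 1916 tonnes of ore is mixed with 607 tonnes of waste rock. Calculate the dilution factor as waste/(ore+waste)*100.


24.0587%

Total material = ore + waste
= 1916 + 607 = 2523 tonnes
Dilution = waste / total * 100
= 607 / 2523 * 100
= 0.2405866033 * 100
= 24.0587%


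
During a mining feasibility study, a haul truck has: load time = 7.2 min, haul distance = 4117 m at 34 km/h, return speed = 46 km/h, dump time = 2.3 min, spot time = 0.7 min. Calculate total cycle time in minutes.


22.8353 min

Convert haul speed to m/min: 34 * 1000/60 = 566.6666667 m/min
Haul time = 4117 / 566.6666667 = 7.265294118 min
Convert return speed to m/min: 46 * 1000/60 = 766.6666667 m/min
Return time = 4117 / 766.6666667 = 5.37 min
Total cycle time:
= 7.2 + 7.265294118 + 2.3 + 5.37 + 0.7
= 22.8353 min


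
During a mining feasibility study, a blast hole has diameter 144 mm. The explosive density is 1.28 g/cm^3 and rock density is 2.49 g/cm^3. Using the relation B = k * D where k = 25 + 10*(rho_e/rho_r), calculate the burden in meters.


First, compute k:
rho_e / rho_r = 1.28 / 2.49 = 0.5140562249
k = 25 + 10 * 0.5140562249 = 30.14056225
Then, compute burden:
B = k * D / 1000 = 30.14056225 * 144 / 1000
= 4340.240964 / 1000
= 4.3402 m

4.3402 m


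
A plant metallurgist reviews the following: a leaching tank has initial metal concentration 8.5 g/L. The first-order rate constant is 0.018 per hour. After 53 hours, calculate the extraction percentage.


Compute the exponent:
-k * t = -0.018 * 53 = -0.954
Remaining concentration:
C = 8.5 * exp(-0.954)
= 8.5 * 0.3851971492
= 3.274175768 g/L
Extracted = 8.5 - 3.274175768 = 5.225824232 g/L
Extraction % = 5.225824232 / 8.5 * 100
= 61.4803%

61.4803%
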